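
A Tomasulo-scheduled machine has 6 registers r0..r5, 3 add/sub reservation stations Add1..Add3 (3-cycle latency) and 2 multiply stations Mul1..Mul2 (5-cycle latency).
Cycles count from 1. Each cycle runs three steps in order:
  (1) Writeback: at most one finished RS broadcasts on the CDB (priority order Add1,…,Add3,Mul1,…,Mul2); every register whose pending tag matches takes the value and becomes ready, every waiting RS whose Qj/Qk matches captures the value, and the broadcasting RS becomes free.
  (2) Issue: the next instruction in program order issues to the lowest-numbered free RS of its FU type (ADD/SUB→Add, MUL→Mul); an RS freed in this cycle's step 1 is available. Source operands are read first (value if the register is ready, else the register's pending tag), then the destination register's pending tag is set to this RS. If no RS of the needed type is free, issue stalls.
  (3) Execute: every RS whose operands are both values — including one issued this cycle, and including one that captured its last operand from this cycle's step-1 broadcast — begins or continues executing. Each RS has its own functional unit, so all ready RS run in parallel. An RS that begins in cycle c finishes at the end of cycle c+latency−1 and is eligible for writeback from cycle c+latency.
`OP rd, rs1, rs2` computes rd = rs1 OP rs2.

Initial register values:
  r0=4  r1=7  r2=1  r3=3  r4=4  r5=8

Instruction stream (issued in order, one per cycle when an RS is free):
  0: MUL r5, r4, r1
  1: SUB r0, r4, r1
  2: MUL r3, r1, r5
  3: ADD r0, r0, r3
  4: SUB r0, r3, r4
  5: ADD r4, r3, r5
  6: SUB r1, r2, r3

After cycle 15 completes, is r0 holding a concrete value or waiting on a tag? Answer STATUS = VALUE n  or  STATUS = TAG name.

  c1: issue MUL r5<-Mul1  regs: r0:4,r1:7,r2:1,r3:3,r4:4,r5:Mul1
  c2: issue SUB r0<-Add1  regs: r0:Add1,r1:7,r2:1,r3:3,r4:4,r5:Mul1
  c3: issue MUL r3<-Mul2  regs: r0:Add1,r1:7,r2:1,r3:Mul2,r4:4,r5:Mul1
  c4: issue ADD r0<-Add2  regs: r0:Add2,r1:7,r2:1,r3:Mul2,r4:4,r5:Mul1
  c5: CDB Add1=-3; issue SUB r0<-Add1  regs: r0:Add1,r1:7,r2:1,r3:Mul2,r4:4,r5:Mul1
  c6: CDB Mul1=28; issue ADD r4<-Add3  regs: r0:Add1,r1:7,r2:1,r3:Mul2,r4:Add3,r5:28
  c7: stall  regs: r0:Add1,r1:7,r2:1,r3:Mul2,r4:Add3,r5:28
  c8: stall  regs: r0:Add1,r1:7,r2:1,r3:Mul2,r4:Add3,r5:28
  c9: stall  regs: r0:Add1,r1:7,r2:1,r3:Mul2,r4:Add3,r5:28
  c10: stall  regs: r0:Add1,r1:7,r2:1,r3:Mul2,r4:Add3,r5:28
  c11: CDB Mul2=196; stall  regs: r0:Add1,r1:7,r2:1,r3:196,r4:Add3,r5:28
  c12: stall  regs: r0:Add1,r1:7,r2:1,r3:196,r4:Add3,r5:28
  c13: stall  regs: r0:Add1,r1:7,r2:1,r3:196,r4:Add3,r5:28
  c14: CDB Add1=192; issue SUB r1<-Add1  regs: r0:192,r1:Add1,r2:1,r3:196,r4:Add3,r5:28
  c15: CDB Add2=193  regs: r0:192,r1:Add1,r2:1,r3:196,r4:Add3,r5:28

STATUS = VALUE 192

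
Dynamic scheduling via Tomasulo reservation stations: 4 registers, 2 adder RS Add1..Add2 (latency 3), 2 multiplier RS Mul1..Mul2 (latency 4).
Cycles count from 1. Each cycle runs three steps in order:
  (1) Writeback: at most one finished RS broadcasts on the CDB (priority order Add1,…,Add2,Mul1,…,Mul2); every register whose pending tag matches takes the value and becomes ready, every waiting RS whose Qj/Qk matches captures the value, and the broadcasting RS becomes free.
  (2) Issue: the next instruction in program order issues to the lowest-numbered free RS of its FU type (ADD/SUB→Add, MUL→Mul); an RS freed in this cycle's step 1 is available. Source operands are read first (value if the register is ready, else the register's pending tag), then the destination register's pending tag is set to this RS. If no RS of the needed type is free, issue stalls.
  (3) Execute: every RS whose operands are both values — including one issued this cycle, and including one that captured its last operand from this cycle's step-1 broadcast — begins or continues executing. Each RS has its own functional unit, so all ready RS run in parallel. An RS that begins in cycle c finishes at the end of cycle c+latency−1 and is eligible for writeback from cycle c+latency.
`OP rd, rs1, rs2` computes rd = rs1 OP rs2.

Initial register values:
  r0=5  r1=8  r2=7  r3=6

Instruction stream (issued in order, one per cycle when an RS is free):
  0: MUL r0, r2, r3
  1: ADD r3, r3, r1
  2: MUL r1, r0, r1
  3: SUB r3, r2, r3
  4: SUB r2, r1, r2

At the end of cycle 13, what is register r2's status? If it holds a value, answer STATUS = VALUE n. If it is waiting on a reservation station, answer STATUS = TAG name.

STATUS = VALUE 329

  c1: issue MUL r0<-Mul1  regs: r0:Mul1,r1:8,r2:7,r3:6
  c2: issue ADD r3<-Add1  regs: r0:Mul1,r1:8,r2:7,r3:Add1
  c3: issue MUL r1<-Mul2  regs: r0:Mul1,r1:Mul2,r2:7,r3:Add1
  c4: issue SUB r3<-Add2  regs: r0:Mul1,r1:Mul2,r2:7,r3:Add2
  c5: CDB Add1=14; issue SUB r2<-Add1  regs: r0:Mul1,r1:Mul2,r2:Add1,r3:Add2
  c6: CDB Mul1=42  regs: r0:42,r1:Mul2,r2:Add1,r3:Add2
  c7: -  regs: r0:42,r1:Mul2,r2:Add1,r3:Add2
  c8: CDB Add2=-7  regs: r0:42,r1:Mul2,r2:Add1,r3:-7
  c9: -  regs: r0:42,r1:Mul2,r2:Add1,r3:-7
  c10: CDB Mul2=336  regs: r0:42,r1:336,r2:Add1,r3:-7
  c11: -  regs: r0:42,r1:336,r2:Add1,r3:-7
  c12: -  regs: r0:42,r1:336,r2:Add1,r3:-7
  c13: CDB Add1=329  regs: r0:42,r1:336,r2:329,r3:-7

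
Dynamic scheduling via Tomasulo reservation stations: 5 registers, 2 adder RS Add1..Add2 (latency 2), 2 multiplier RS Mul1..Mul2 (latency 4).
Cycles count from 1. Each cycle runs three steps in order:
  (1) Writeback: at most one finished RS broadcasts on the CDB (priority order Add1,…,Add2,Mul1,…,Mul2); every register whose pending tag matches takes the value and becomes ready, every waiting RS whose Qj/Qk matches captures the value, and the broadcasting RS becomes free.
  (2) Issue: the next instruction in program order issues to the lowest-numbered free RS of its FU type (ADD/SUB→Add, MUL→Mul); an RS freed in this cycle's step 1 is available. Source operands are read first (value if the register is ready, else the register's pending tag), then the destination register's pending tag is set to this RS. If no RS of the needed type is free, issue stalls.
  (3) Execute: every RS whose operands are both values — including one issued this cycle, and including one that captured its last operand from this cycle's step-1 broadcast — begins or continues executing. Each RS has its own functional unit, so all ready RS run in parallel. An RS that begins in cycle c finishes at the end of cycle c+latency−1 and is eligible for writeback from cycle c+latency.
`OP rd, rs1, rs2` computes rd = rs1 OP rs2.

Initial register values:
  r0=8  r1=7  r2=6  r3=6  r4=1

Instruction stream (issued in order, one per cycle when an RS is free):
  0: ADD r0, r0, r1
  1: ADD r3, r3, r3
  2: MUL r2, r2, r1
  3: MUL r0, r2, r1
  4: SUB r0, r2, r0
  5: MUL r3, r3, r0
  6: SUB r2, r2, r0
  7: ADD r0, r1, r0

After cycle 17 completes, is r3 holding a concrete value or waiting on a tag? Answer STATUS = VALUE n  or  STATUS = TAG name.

STATUS = VALUE -3024

cycle 1: issue ADD r0<-Add1 // r0:Add1,r1:7,r2:6,r3:6,r4:1
cycle 2: issue ADD r3<-Add2 // r0:Add1,r1:7,r2:6,r3:Add2,r4:1
cycle 3: CDB Add1=15; issue MUL r2<-Mul1 // r0:15,r1:7,r2:Mul1,r3:Add2,r4:1
cycle 4: CDB Add2=12; issue MUL r0<-Mul2 // r0:Mul2,r1:7,r2:Mul1,r3:12,r4:1
cycle 5: issue SUB r0<-Add1 // r0:Add1,r1:7,r2:Mul1,r3:12,r4:1
cycle 6: stall // r0:Add1,r1:7,r2:Mul1,r3:12,r4:1
cycle 7: CDB Mul1=42; issue MUL r3<-Mul1 // r0:Add1,r1:7,r2:42,r3:Mul1,r4:1
cycle 8: issue SUB r2<-Add2 // r0:Add1,r1:7,r2:Add2,r3:Mul1,r4:1
cycle 9: stall // r0:Add1,r1:7,r2:Add2,r3:Mul1,r4:1
cycle 10: stall // r0:Add1,r1:7,r2:Add2,r3:Mul1,r4:1
cycle 11: CDB Mul2=294; stall // r0:Add1,r1:7,r2:Add2,r3:Mul1,r4:1
cycle 12: stall // r0:Add1,r1:7,r2:Add2,r3:Mul1,r4:1
cycle 13: CDB Add1=-252; issue ADD r0<-Add1 // r0:Add1,r1:7,r2:Add2,r3:Mul1,r4:1
cycle 14: - // r0:Add1,r1:7,r2:Add2,r3:Mul1,r4:1
cycle 15: CDB Add1=-245 // r0:-245,r1:7,r2:Add2,r3:Mul1,r4:1
cycle 16: CDB Add2=294 // r0:-245,r1:7,r2:294,r3:Mul1,r4:1
cycle 17: CDB Mul1=-3024 // r0:-245,r1:7,r2:294,r3:-3024,r4:1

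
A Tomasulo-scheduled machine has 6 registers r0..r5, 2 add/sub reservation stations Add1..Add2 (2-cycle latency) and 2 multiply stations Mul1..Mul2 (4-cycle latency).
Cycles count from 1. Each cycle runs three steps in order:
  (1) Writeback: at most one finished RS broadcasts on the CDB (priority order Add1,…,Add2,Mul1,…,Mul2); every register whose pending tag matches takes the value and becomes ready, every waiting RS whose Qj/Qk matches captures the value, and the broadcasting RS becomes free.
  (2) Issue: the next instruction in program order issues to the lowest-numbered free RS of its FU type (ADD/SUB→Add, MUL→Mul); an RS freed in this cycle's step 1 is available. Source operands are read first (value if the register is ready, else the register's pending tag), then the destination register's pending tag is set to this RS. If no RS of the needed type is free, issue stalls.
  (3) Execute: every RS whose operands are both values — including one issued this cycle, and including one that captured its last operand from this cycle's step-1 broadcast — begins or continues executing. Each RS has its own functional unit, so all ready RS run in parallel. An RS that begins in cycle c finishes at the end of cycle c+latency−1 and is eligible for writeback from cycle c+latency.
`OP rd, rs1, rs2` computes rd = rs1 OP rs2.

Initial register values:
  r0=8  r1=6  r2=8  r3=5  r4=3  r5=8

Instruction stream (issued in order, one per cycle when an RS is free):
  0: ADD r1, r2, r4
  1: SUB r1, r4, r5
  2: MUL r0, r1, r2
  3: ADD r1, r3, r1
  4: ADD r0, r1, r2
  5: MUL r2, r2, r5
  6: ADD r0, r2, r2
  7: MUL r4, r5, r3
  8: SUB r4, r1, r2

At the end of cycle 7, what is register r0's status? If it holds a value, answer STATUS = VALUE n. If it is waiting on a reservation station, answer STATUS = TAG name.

  c1: issue ADD r1<-Add1  regs: r0:8,r1:Add1,r2:8,r3:5,r4:3,r5:8
  c2: issue SUB r1<-Add2  regs: r0:8,r1:Add2,r2:8,r3:5,r4:3,r5:8
  c3: CDB Add1=11; issue MUL r0<-Mul1  regs: r0:Mul1,r1:Add2,r2:8,r3:5,r4:3,r5:8
  c4: CDB Add2=-5; issue ADD r1<-Add1  regs: r0:Mul1,r1:Add1,r2:8,r3:5,r4:3,r5:8
  c5: issue ADD r0<-Add2  regs: r0:Add2,r1:Add1,r2:8,r3:5,r4:3,r5:8
  c6: CDB Add1=0; issue MUL r2<-Mul2  regs: r0:Add2,r1:0,r2:Mul2,r3:5,r4:3,r5:8
  c7: issue ADD r0<-Add1  regs: r0:Add1,r1:0,r2:Mul2,r3:5,r4:3,r5:8

STATUS = TAG Add1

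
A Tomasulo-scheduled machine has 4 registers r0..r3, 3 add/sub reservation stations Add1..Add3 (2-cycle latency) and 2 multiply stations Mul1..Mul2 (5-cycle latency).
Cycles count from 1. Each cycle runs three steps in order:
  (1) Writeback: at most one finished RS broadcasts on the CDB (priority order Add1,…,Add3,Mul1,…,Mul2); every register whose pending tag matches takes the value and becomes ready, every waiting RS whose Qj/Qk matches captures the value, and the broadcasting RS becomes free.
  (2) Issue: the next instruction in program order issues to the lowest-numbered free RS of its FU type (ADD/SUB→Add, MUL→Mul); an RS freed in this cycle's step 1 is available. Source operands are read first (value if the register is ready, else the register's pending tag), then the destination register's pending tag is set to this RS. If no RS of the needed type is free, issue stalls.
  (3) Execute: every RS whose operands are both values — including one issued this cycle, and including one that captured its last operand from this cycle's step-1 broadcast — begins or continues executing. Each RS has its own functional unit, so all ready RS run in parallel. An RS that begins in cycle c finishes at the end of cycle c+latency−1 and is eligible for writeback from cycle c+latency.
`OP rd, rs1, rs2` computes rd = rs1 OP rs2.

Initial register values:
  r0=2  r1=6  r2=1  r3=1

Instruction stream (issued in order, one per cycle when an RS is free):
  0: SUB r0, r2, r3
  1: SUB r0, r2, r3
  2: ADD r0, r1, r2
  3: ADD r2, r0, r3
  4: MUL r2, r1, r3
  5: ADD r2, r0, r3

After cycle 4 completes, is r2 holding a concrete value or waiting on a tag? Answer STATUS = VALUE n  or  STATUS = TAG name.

c1: issue SUB r0<-Add1 | r0:Add1,r1:6,r2:1,r3:1
c2: issue SUB r0<-Add2 | r0:Add2,r1:6,r2:1,r3:1
c3: CDB Add1=0; issue ADD r0<-Add1 | r0:Add1,r1:6,r2:1,r3:1
c4: CDB Add2=0; issue ADD r2<-Add2 | r0:Add1,r1:6,r2:Add2,r3:1

STATUS = TAG Add2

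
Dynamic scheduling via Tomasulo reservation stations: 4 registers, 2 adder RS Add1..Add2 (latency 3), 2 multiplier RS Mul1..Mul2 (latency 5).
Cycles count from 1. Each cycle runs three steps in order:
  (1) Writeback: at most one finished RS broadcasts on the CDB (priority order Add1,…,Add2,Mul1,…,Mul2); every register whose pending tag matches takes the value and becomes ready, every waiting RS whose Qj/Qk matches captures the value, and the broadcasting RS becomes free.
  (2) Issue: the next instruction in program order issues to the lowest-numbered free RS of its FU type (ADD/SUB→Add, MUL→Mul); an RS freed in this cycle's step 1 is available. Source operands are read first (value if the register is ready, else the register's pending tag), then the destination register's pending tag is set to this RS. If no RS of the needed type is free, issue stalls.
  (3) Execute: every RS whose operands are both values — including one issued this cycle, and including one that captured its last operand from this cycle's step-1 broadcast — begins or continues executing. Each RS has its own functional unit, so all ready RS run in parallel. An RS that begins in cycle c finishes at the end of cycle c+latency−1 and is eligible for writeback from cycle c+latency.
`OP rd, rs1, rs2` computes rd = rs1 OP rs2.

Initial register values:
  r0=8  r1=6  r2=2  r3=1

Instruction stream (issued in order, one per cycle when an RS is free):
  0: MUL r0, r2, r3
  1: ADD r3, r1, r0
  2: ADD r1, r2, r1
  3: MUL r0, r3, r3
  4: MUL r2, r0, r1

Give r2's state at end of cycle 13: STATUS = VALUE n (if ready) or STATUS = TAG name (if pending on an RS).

STATUS = TAG Mul1

c1: issue MUL r0<-Mul1 | r0:Mul1,r1:6,r2:2,r3:1
c2: issue ADD r3<-Add1 | r0:Mul1,r1:6,r2:2,r3:Add1
c3: issue ADD r1<-Add2 | r0:Mul1,r1:Add2,r2:2,r3:Add1
c4: issue MUL r0<-Mul2 | r0:Mul2,r1:Add2,r2:2,r3:Add1
c5: stall | r0:Mul2,r1:Add2,r2:2,r3:Add1
c6: CDB Add2=8; stall | r0:Mul2,r1:8,r2:2,r3:Add1
c7: CDB Mul1=2; issue MUL r2<-Mul1 | r0:Mul2,r1:8,r2:Mul1,r3:Add1
c8: - | r0:Mul2,r1:8,r2:Mul1,r3:Add1
c9: - | r0:Mul2,r1:8,r2:Mul1,r3:Add1
c10: CDB Add1=8 | r0:Mul2,r1:8,r2:Mul1,r3:8
c11: - | r0:Mul2,r1:8,r2:Mul1,r3:8
c12: - | r0:Mul2,r1:8,r2:Mul1,r3:8
c13: - | r0:Mul2,r1:8,r2:Mul1,r3:8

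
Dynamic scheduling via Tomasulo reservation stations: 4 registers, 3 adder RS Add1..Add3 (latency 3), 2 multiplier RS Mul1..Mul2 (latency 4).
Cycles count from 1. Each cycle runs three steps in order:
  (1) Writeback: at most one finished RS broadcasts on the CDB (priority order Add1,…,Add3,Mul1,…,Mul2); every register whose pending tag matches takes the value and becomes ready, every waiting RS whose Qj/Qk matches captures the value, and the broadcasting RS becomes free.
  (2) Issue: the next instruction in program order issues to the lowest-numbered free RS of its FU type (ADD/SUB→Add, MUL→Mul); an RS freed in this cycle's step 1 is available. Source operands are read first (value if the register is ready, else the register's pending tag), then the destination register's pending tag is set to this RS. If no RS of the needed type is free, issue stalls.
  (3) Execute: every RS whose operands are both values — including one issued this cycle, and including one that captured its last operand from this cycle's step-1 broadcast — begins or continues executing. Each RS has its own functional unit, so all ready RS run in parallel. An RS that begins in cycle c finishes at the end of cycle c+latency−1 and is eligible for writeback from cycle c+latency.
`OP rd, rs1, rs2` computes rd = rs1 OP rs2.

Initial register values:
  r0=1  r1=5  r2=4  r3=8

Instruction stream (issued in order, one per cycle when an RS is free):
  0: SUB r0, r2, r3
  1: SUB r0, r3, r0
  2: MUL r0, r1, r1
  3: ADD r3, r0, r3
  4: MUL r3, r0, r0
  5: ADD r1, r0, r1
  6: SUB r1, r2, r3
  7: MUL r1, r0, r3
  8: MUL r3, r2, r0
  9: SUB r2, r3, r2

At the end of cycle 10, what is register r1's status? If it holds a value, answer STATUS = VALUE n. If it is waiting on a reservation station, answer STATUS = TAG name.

STATUS = TAG Mul1

  c1: issue SUB r0<-Add1  regs: r0:Add1,r1:5,r2:4,r3:8
  c2: issue SUB r0<-Add2  regs: r0:Add2,r1:5,r2:4,r3:8
  c3: issue MUL r0<-Mul1  regs: r0:Mul1,r1:5,r2:4,r3:8
  c4: CDB Add1=-4; issue ADD r3<-Add1  regs: r0:Mul1,r1:5,r2:4,r3:Add1
  c5: issue MUL r3<-Mul2  regs: r0:Mul1,r1:5,r2:4,r3:Mul2
  c6: issue ADD r1<-Add3  regs: r0:Mul1,r1:Add3,r2:4,r3:Mul2
  c7: CDB Add2=12; issue SUB r1<-Add2  regs: r0:Mul1,r1:Add2,r2:4,r3:Mul2
  c8: CDB Mul1=25; issue MUL r1<-Mul1  regs: r0:25,r1:Mul1,r2:4,r3:Mul2
  c9: stall  regs: r0:25,r1:Mul1,r2:4,r3:Mul2
  c10: stall  regs: r0:25,r1:Mul1,r2:4,r3:Mul2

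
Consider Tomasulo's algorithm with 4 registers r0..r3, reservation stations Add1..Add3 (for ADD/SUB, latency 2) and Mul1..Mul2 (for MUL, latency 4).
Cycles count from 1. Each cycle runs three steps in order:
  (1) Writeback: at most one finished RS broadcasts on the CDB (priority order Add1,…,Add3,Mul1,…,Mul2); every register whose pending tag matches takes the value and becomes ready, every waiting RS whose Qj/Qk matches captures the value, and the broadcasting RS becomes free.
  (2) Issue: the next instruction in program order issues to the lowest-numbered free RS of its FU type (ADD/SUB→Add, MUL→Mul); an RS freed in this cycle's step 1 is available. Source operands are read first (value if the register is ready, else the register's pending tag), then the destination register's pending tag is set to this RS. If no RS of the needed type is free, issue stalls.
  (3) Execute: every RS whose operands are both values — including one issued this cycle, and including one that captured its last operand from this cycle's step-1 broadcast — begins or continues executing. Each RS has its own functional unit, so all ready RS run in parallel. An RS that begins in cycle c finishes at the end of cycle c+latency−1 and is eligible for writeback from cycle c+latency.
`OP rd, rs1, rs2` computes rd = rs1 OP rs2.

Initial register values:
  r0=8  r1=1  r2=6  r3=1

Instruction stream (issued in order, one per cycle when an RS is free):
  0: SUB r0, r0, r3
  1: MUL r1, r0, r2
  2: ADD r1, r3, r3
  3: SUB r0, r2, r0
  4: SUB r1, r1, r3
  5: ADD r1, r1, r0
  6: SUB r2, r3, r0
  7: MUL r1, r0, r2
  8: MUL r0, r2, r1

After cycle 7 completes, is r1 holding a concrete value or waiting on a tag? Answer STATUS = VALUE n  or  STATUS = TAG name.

STATUS = TAG Add2

c1: issue SUB r0<-Add1 | r0:Add1,r1:1,r2:6,r3:1
c2: issue MUL r1<-Mul1 | r0:Add1,r1:Mul1,r2:6,r3:1
c3: CDB Add1=7; issue ADD r1<-Add1 | r0:7,r1:Add1,r2:6,r3:1
c4: issue SUB r0<-Add2 | r0:Add2,r1:Add1,r2:6,r3:1
c5: CDB Add1=2; issue SUB r1<-Add1 | r0:Add2,r1:Add1,r2:6,r3:1
c6: CDB Add2=-1; issue ADD r1<-Add2 | r0:-1,r1:Add2,r2:6,r3:1
c7: CDB Add1=1; issue SUB r2<-Add1 | r0:-1,r1:Add2,r2:Add1,r3:1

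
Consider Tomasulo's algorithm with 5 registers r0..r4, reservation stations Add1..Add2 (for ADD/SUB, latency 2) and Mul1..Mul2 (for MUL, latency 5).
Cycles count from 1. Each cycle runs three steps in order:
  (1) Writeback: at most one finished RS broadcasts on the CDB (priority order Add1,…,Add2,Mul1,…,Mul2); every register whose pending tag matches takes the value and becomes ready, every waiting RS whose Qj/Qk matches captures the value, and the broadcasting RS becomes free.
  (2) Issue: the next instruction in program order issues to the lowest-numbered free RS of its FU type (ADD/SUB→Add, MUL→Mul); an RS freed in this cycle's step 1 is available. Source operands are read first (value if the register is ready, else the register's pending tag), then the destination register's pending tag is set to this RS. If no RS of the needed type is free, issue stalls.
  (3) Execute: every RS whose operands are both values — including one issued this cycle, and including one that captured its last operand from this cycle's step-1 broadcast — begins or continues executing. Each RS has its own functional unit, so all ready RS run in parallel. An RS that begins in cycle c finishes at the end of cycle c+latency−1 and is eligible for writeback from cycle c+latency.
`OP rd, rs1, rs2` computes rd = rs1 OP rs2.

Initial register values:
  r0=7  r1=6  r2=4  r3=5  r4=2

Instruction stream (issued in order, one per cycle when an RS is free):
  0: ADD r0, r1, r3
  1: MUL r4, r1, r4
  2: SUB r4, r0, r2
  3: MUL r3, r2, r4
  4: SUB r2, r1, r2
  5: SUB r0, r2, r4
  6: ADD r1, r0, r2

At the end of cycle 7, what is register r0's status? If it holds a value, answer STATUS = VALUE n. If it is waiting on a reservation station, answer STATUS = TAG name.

  c1: issue ADD r0<-Add1  regs: r0:Add1,r1:6,r2:4,r3:5,r4:2
  c2: issue MUL r4<-Mul1  regs: r0:Add1,r1:6,r2:4,r3:5,r4:Mul1
  c3: CDB Add1=11; issue SUB r4<-Add1  regs: r0:11,r1:6,r2:4,r3:5,r4:Add1
  c4: issue MUL r3<-Mul2  regs: r0:11,r1:6,r2:4,r3:Mul2,r4:Add1
  c5: CDB Add1=7; issue SUB r2<-Add1  regs: r0:11,r1:6,r2:Add1,r3:Mul2,r4:7
  c6: issue SUB r0<-Add2  regs: r0:Add2,r1:6,r2:Add1,r3:Mul2,r4:7
  c7: CDB Add1=2; issue ADD r1<-Add1  regs: r0:Add2,r1:Add1,r2:2,r3:Mul2,r4:7

STATUS = TAG Add2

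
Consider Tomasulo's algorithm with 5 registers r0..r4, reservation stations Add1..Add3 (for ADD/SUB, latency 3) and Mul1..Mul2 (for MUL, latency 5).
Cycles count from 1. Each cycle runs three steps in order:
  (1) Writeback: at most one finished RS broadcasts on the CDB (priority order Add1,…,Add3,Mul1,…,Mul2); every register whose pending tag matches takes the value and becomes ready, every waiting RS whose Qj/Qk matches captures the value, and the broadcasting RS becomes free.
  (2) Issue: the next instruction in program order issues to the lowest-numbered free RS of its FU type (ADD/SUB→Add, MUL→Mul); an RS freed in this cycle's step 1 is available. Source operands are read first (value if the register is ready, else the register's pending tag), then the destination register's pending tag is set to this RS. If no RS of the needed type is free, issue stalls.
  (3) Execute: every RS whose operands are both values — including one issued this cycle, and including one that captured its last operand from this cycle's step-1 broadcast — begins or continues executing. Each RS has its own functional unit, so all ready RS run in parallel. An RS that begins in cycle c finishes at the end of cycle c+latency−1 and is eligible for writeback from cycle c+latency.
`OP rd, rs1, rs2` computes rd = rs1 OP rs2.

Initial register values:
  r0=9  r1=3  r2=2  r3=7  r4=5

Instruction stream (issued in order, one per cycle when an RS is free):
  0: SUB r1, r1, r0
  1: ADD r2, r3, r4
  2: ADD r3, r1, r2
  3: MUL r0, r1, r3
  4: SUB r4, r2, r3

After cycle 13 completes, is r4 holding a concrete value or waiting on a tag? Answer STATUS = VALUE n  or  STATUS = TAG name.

cycle 1: issue SUB r1<-Add1 // r0:9,r1:Add1,r2:2,r3:7,r4:5
cycle 2: issue ADD r2<-Add2 // r0:9,r1:Add1,r2:Add2,r3:7,r4:5
cycle 3: issue ADD r3<-Add3 // r0:9,r1:Add1,r2:Add2,r3:Add3,r4:5
cycle 4: CDB Add1=-6; issue MUL r0<-Mul1 // r0:Mul1,r1:-6,r2:Add2,r3:Add3,r4:5
cycle 5: CDB Add2=12; issue SUB r4<-Add1 // r0:Mul1,r1:-6,r2:12,r3:Add3,r4:Add1
cycle 6: - // r0:Mul1,r1:-6,r2:12,r3:Add3,r4:Add1
cycle 7: - // r0:Mul1,r1:-6,r2:12,r3:Add3,r4:Add1
cycle 8: CDB Add3=6 // r0:Mul1,r1:-6,r2:12,r3:6,r4:Add1
cycle 9: - // r0:Mul1,r1:-6,r2:12,r3:6,r4:Add1
cycle 10: - // r0:Mul1,r1:-6,r2:12,r3:6,r4:Add1
cycle 11: CDB Add1=6 // r0:Mul1,r1:-6,r2:12,r3:6,r4:6
cycle 12: - // r0:Mul1,r1:-6,r2:12,r3:6,r4:6
cycle 13: CDB Mul1=-36 // r0:-36,r1:-6,r2:12,r3:6,r4:6

STATUS = VALUE 6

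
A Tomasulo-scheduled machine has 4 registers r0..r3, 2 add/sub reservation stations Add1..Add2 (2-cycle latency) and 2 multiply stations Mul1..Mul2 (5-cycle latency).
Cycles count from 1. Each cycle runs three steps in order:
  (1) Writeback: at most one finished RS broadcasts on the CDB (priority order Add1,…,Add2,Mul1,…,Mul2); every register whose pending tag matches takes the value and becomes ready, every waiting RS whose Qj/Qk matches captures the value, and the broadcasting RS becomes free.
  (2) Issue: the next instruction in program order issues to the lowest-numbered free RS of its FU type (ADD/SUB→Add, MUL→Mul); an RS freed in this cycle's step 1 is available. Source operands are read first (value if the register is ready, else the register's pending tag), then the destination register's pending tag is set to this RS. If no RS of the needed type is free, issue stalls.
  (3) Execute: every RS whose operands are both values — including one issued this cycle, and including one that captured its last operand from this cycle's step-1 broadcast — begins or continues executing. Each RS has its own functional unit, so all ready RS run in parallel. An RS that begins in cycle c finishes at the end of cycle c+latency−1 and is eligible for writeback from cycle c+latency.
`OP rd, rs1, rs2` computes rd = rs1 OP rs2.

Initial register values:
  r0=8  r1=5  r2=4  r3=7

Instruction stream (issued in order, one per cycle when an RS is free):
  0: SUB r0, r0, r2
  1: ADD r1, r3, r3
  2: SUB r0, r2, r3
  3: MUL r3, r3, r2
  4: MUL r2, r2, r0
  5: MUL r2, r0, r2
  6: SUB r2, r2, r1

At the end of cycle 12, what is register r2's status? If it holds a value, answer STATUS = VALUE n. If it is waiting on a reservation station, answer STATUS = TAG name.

cycle 1: issue SUB r0<-Add1 // r0:Add1,r1:5,r2:4,r3:7
cycle 2: issue ADD r1<-Add2 // r0:Add1,r1:Add2,r2:4,r3:7
cycle 3: CDB Add1=4; issue SUB r0<-Add1 // r0:Add1,r1:Add2,r2:4,r3:7
cycle 4: CDB Add2=14; issue MUL r3<-Mul1 // r0:Add1,r1:14,r2:4,r3:Mul1
cycle 5: CDB Add1=-3; issue MUL r2<-Mul2 // r0:-3,r1:14,r2:Mul2,r3:Mul1
cycle 6: stall // r0:-3,r1:14,r2:Mul2,r3:Mul1
cycle 7: stall // r0:-3,r1:14,r2:Mul2,r3:Mul1
cycle 8: stall // r0:-3,r1:14,r2:Mul2,r3:Mul1
cycle 9: CDB Mul1=28; issue MUL r2<-Mul1 // r0:-3,r1:14,r2:Mul1,r3:28
cycle 10: CDB Mul2=-12; issue SUB r2<-Add1 // r0:-3,r1:14,r2:Add1,r3:28
cycle 11: - // r0:-3,r1:14,r2:Add1,r3:28
cycle 12: - // r0:-3,r1:14,r2:Add1,r3:28

STATUS = TAG Add1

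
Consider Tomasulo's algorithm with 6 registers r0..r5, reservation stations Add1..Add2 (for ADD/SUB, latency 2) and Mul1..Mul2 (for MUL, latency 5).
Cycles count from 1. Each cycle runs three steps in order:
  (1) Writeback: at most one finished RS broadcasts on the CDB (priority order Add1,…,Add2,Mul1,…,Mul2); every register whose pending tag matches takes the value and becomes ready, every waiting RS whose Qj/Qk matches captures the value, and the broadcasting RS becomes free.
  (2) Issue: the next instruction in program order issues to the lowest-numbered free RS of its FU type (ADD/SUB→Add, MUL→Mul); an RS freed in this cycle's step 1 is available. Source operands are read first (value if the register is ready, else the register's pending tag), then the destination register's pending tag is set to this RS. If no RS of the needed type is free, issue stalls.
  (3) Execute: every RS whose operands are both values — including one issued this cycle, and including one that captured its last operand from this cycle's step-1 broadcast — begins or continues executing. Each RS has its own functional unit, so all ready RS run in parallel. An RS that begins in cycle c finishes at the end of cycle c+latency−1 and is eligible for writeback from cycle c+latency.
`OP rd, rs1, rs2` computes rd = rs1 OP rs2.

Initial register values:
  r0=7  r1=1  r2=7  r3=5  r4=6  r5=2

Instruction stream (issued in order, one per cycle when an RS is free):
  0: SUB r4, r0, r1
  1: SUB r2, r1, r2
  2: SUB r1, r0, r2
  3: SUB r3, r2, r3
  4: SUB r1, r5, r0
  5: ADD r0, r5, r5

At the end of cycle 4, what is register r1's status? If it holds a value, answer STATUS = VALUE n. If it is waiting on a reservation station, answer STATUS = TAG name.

cycle 1: issue SUB r4<-Add1 // r0:7,r1:1,r2:7,r3:5,r4:Add1,r5:2
cycle 2: issue SUB r2<-Add2 // r0:7,r1:1,r2:Add2,r3:5,r4:Add1,r5:2
cycle 3: CDB Add1=6; issue SUB r1<-Add1 // r0:7,r1:Add1,r2:Add2,r3:5,r4:6,r5:2
cycle 4: CDB Add2=-6; issue SUB r3<-Add2 // r0:7,r1:Add1,r2:-6,r3:Add2,r4:6,r5:2

STATUS = TAG Add1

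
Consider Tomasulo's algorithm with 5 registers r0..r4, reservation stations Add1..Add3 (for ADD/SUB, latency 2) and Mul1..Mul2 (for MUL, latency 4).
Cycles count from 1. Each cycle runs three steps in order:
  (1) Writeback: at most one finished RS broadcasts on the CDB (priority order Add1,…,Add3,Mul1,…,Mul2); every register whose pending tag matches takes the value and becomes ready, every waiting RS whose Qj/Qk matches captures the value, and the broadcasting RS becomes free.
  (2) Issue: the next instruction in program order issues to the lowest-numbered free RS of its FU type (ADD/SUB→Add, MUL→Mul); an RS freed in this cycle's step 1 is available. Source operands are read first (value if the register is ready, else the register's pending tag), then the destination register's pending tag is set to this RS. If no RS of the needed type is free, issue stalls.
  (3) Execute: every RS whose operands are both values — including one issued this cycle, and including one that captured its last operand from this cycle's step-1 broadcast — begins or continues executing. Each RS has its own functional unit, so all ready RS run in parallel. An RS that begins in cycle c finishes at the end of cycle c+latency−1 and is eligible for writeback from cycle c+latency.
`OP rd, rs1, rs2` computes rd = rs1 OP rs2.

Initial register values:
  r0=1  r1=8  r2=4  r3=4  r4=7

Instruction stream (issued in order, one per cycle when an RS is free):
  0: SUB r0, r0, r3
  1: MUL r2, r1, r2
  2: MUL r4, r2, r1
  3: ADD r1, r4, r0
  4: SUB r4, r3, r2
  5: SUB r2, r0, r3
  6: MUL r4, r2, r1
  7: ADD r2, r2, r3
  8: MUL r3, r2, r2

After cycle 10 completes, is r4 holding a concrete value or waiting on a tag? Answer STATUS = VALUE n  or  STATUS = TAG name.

STATUS = TAG Mul1

c1: issue SUB r0<-Add1 | r0:Add1,r1:8,r2:4,r3:4,r4:7
c2: issue MUL r2<-Mul1 | r0:Add1,r1:8,r2:Mul1,r3:4,r4:7
c3: CDB Add1=-3; issue MUL r4<-Mul2 | r0:-3,r1:8,r2:Mul1,r3:4,r4:Mul2
c4: issue ADD r1<-Add1 | r0:-3,r1:Add1,r2:Mul1,r3:4,r4:Mul2
c5: issue SUB r4<-Add2 | r0:-3,r1:Add1,r2:Mul1,r3:4,r4:Add2
c6: CDB Mul1=32; issue SUB r2<-Add3 | r0:-3,r1:Add1,r2:Add3,r3:4,r4:Add2
c7: issue MUL r4<-Mul1 | r0:-3,r1:Add1,r2:Add3,r3:4,r4:Mul1
c8: CDB Add2=-28; issue ADD r2<-Add2 | r0:-3,r1:Add1,r2:Add2,r3:4,r4:Mul1
c9: CDB Add3=-7; stall | r0:-3,r1:Add1,r2:Add2,r3:4,r4:Mul1
c10: CDB Mul2=256; issue MUL r3<-Mul2 | r0:-3,r1:Add1,r2:Add2,r3:Mul2,r4:Mul1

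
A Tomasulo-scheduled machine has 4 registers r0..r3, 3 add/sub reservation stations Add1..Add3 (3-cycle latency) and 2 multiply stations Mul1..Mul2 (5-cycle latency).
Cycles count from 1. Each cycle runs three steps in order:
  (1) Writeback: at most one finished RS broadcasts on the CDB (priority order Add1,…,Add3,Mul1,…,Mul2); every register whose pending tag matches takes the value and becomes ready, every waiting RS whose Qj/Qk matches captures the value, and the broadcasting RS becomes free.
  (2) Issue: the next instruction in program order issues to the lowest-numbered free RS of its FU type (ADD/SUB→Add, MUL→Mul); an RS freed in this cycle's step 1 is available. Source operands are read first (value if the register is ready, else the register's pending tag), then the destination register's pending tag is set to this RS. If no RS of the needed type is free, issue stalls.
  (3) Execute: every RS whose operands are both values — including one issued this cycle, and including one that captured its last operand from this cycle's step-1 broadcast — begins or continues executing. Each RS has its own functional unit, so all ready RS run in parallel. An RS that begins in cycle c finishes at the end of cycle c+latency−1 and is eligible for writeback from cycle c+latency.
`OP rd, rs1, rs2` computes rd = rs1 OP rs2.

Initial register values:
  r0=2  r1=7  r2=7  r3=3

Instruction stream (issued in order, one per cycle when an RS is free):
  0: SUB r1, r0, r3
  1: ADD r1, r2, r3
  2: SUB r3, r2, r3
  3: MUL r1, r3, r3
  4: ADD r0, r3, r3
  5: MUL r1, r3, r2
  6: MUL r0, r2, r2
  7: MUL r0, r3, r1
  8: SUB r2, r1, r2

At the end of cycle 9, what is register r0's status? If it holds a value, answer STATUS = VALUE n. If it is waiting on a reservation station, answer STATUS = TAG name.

  c1: issue SUB r1<-Add1  regs: r0:2,r1:Add1,r2:7,r3:3
  c2: issue ADD r1<-Add2  regs: r0:2,r1:Add2,r2:7,r3:3
  c3: issue SUB r3<-Add3  regs: r0:2,r1:Add2,r2:7,r3:Add3
  c4: CDB Add1=-1; issue MUL r1<-Mul1  regs: r0:2,r1:Mul1,r2:7,r3:Add3
  c5: CDB Add2=10; issue ADD r0<-Add1  regs: r0:Add1,r1:Mul1,r2:7,r3:Add3
  c6: CDB Add3=4; issue MUL r1<-Mul2  regs: r0:Add1,r1:Mul2,r2:7,r3:4
  c7: stall  regs: r0:Add1,r1:Mul2,r2:7,r3:4
  c8: stall  regs: r0:Add1,r1:Mul2,r2:7,r3:4
  c9: CDB Add1=8; stall  regs: r0:8,r1:Mul2,r2:7,r3:4

STATUS = VALUE 8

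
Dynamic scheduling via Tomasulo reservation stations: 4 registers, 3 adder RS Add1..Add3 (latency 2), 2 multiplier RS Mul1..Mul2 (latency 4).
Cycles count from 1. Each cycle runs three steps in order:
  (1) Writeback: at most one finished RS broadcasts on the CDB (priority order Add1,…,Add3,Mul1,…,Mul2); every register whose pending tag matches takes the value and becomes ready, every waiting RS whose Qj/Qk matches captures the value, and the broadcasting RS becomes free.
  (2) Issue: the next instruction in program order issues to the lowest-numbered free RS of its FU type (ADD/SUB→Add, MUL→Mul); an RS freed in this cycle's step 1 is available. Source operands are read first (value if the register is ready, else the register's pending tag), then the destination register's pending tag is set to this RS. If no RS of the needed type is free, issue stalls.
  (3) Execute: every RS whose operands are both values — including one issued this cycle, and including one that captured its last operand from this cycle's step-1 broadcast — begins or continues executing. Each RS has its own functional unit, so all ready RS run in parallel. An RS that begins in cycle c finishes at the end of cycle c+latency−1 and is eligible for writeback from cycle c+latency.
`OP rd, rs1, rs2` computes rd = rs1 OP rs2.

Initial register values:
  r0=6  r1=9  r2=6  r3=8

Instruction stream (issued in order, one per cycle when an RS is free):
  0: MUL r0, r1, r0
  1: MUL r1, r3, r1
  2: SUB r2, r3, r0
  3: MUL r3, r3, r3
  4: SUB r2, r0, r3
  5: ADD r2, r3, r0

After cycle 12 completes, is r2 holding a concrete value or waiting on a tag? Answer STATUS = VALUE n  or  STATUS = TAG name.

STATUS = VALUE 118

c1: issue MUL r0<-Mul1 | r0:Mul1,r1:9,r2:6,r3:8
c2: issue MUL r1<-Mul2 | r0:Mul1,r1:Mul2,r2:6,r3:8
c3: issue SUB r2<-Add1 | r0:Mul1,r1:Mul2,r2:Add1,r3:8
c4: stall | r0:Mul1,r1:Mul2,r2:Add1,r3:8
c5: CDB Mul1=54; issue MUL r3<-Mul1 | r0:54,r1:Mul2,r2:Add1,r3:Mul1
c6: CDB Mul2=72; issue SUB r2<-Add2 | r0:54,r1:72,r2:Add2,r3:Mul1
c7: CDB Add1=-46; issue ADD r2<-Add1 | r0:54,r1:72,r2:Add1,r3:Mul1
c8: - | r0:54,r1:72,r2:Add1,r3:Mul1
c9: CDB Mul1=64 | r0:54,r1:72,r2:Add1,r3:64
c10: - | r0:54,r1:72,r2:Add1,r3:64
c11: CDB Add1=118 | r0:54,r1:72,r2:118,r3:64
c12: CDB Add2=-10 | r0:54,r1:72,r2:118,r3:64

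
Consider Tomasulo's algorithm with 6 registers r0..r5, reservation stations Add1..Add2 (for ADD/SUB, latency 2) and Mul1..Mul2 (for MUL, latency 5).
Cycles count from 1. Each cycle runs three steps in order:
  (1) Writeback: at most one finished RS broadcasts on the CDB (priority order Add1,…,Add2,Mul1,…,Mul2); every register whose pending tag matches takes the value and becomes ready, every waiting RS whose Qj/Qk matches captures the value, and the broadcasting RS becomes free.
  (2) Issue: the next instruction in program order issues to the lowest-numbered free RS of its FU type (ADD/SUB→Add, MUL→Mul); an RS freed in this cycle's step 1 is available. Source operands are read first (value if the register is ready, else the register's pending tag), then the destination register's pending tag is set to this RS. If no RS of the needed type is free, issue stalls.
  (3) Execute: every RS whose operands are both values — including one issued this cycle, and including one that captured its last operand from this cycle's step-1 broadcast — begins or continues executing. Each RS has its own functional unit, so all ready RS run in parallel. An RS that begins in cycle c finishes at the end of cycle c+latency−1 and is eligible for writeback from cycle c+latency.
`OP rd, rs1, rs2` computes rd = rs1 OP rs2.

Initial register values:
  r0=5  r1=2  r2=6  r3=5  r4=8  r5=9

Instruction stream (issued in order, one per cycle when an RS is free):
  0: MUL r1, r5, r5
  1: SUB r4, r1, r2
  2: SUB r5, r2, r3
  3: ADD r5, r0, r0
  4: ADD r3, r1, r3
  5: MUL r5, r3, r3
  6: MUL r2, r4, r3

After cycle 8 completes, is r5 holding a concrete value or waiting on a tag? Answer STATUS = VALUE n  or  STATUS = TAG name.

STATUS = TAG Mul1

c1: issue MUL r1<-Mul1 | r0:5,r1:Mul1,r2:6,r3:5,r4:8,r5:9
c2: issue SUB r4<-Add1 | r0:5,r1:Mul1,r2:6,r3:5,r4:Add1,r5:9
c3: issue SUB r5<-Add2 | r0:5,r1:Mul1,r2:6,r3:5,r4:Add1,r5:Add2
c4: stall | r0:5,r1:Mul1,r2:6,r3:5,r4:Add1,r5:Add2
c5: CDB Add2=1; issue ADD r5<-Add2 | r0:5,r1:Mul1,r2:6,r3:5,r4:Add1,r5:Add2
c6: CDB Mul1=81; stall | r0:5,r1:81,r2:6,r3:5,r4:Add1,r5:Add2
c7: CDB Add2=10; issue ADD r3<-Add2 | r0:5,r1:81,r2:6,r3:Add2,r4:Add1,r5:10
c8: CDB Add1=75; issue MUL r5<-Mul1 | r0:5,r1:81,r2:6,r3:Add2,r4:75,r5:Mul1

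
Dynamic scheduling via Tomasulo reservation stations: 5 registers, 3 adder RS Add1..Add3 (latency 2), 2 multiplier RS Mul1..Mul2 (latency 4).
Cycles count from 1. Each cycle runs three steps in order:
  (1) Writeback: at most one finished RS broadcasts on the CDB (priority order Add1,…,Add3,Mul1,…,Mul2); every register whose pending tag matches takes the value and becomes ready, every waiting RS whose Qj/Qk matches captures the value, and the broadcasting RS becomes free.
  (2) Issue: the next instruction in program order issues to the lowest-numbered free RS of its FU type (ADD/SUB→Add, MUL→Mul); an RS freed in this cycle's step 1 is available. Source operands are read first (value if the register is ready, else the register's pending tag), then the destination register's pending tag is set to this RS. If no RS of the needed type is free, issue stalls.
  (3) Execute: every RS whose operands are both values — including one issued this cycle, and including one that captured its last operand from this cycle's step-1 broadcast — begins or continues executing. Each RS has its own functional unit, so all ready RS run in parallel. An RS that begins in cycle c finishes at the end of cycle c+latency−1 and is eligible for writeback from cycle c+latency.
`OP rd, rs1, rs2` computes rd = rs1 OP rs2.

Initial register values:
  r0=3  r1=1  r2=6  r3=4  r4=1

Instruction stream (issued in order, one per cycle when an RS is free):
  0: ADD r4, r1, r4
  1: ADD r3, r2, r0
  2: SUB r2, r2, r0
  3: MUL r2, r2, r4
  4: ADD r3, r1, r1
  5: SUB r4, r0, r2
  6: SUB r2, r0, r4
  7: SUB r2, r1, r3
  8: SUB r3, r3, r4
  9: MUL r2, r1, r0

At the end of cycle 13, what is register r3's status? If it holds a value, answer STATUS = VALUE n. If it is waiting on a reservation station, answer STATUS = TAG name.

STATUS = TAG Add3

cycle 1: issue ADD r4<-Add1 // r0:3,r1:1,r2:6,r3:4,r4:Add1
cycle 2: issue ADD r3<-Add2 // r0:3,r1:1,r2:6,r3:Add2,r4:Add1
cycle 3: CDB Add1=2; issue SUB r2<-Add1 // r0:3,r1:1,r2:Add1,r3:Add2,r4:2
cycle 4: CDB Add2=9; issue MUL r2<-Mul1 // r0:3,r1:1,r2:Mul1,r3:9,r4:2
cycle 5: CDB Add1=3; issue ADD r3<-Add1 // r0:3,r1:1,r2:Mul1,r3:Add1,r4:2
cycle 6: issue SUB r4<-Add2 // r0:3,r1:1,r2:Mul1,r3:Add1,r4:Add2
cycle 7: CDB Add1=2; issue SUB r2<-Add1 // r0:3,r1:1,r2:Add1,r3:2,r4:Add2
cycle 8: issue SUB r2<-Add3 // r0:3,r1:1,r2:Add3,r3:2,r4:Add2
cycle 9: CDB Mul1=6; stall // r0:3,r1:1,r2:Add3,r3:2,r4:Add2
cycle 10: CDB Add3=-1; issue SUB r3<-Add3 // r0:3,r1:1,r2:-1,r3:Add3,r4:Add2
cycle 11: CDB Add2=-3; issue MUL r2<-Mul1 // r0:3,r1:1,r2:Mul1,r3:Add3,r4:-3
cycle 12: - // r0:3,r1:1,r2:Mul1,r3:Add3,r4:-3
cycle 13: CDB Add1=6 // r0:3,r1:1,r2:Mul1,r3:Add3,r4:-3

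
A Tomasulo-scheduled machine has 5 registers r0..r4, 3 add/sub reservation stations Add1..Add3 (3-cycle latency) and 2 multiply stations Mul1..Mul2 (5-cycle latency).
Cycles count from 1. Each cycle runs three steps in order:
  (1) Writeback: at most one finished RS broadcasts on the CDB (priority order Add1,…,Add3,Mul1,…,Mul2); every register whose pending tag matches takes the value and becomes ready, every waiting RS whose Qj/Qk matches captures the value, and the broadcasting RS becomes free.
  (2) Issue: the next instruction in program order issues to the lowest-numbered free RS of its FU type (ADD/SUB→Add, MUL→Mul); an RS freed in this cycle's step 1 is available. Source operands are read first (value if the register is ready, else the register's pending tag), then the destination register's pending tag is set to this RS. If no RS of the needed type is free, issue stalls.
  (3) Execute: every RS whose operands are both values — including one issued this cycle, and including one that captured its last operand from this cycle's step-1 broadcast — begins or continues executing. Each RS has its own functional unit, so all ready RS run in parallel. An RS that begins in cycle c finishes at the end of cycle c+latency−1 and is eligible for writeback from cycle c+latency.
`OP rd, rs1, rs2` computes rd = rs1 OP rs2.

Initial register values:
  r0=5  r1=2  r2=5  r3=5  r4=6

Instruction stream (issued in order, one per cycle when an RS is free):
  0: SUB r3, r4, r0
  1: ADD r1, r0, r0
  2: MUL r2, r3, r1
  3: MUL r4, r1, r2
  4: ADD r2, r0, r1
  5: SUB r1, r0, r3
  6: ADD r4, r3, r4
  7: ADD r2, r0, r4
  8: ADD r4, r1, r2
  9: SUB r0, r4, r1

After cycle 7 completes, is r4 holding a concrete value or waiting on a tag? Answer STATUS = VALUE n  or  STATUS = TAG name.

  c1: issue SUB r3<-Add1  regs: r0:5,r1:2,r2:5,r3:Add1,r4:6
  c2: issue ADD r1<-Add2  regs: r0:5,r1:Add2,r2:5,r3:Add1,r4:6
  c3: issue MUL r2<-Mul1  regs: r0:5,r1:Add2,r2:Mul1,r3:Add1,r4:6
  c4: CDB Add1=1; issue MUL r4<-Mul2  regs: r0:5,r1:Add2,r2:Mul1,r3:1,r4:Mul2
  c5: CDB Add2=10; issue ADD r2<-Add1  regs: r0:5,r1:10,r2:Add1,r3:1,r4:Mul2
  c6: issue SUB r1<-Add2  regs: r0:5,r1:Add2,r2:Add1,r3:1,r4:Mul2
  c7: issue ADD r4<-Add3  regs: r0:5,r1:Add2,r2:Add1,r3:1,r4:Add3

STATUS = TAG Add3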